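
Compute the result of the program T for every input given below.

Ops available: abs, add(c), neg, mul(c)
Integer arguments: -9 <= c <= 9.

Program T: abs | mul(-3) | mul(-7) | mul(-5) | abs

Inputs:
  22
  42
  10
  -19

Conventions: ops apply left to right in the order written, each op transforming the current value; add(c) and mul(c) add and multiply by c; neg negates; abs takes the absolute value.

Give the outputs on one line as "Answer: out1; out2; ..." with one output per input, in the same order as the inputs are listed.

Execution, op by op:
  22 -> 22 -> -66 -> 462 -> -2310 -> 2310
  42 -> 42 -> -126 -> 882 -> -4410 -> 4410
  10 -> 10 -> -30 -> 210 -> -1050 -> 1050
  -19 -> 19 -> -57 -> 399 -> -1995 -> 1995

2310; 4410; 1050; 1995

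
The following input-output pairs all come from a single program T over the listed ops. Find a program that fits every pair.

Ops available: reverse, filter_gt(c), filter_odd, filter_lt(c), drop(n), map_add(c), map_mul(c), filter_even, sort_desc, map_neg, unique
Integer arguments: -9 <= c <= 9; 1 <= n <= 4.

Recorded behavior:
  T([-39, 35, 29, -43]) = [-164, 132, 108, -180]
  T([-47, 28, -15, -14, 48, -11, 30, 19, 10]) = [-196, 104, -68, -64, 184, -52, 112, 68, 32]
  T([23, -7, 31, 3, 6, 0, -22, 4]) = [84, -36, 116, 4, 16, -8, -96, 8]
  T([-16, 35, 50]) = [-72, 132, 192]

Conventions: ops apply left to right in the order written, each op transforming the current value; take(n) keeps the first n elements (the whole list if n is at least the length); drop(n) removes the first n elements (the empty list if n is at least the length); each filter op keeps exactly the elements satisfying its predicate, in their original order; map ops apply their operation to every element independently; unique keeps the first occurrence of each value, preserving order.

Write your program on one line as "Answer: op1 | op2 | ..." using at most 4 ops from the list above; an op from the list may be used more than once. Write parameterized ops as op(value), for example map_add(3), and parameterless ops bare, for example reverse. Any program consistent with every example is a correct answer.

map_neg | map_add(2) | map_mul(4) | map_neg

Check, running the answer program on each example:
  [-39, 35, 29, -43] -> [39, -35, -29, 43] -> [41, -33, -27, 45] -> [164, -132, -108, 180] -> [-164, 132, 108, -180]
  [-47, 28, -15, -14, 48, -11, 30, 19, 10] -> [47, -28, 15, 14, -48, 11, -30, -19, -10] -> [49, -26, 17, 16, -46, 13, -28, -17, -8] -> [196, -104, 68, 64, -184, 52, -112, -68, -32] -> [-196, 104, -68, -64, 184, -52, 112, 68, 32]
  [23, -7, 31, 3, 6, 0, -22, 4] -> [-23, 7, -31, -3, -6, 0, 22, -4] -> [-21, 9, -29, -1, -4, 2, 24, -2] -> [-84, 36, -116, -4, -16, 8, 96, -8] -> [84, -36, 116, 4, 16, -8, -96, 8]
  [-16, 35, 50] -> [16, -35, -50] -> [18, -33, -48] -> [72, -132, -192] -> [-72, 132, 192]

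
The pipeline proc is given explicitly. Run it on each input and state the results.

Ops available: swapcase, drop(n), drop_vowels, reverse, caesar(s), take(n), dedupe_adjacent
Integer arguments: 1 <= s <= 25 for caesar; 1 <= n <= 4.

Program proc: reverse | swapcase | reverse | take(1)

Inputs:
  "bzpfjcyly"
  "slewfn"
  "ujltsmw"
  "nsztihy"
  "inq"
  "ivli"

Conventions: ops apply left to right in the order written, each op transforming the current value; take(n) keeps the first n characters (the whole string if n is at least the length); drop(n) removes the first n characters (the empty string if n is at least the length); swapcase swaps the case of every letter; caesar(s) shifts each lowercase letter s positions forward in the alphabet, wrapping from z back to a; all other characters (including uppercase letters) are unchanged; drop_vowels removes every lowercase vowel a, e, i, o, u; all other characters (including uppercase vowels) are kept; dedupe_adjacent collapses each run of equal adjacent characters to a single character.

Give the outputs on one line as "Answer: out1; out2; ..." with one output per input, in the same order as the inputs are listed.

Execution, op by op:
  "bzpfjcyly" -> "ylycjfpzb" -> "YLYCJFPZB" -> "BZPFJCYLY" -> "B"
  "slewfn" -> "nfwels" -> "NFWELS" -> "SLEWFN" -> "S"
  "ujltsmw" -> "wmstlju" -> "WMSTLJU" -> "UJLTSMW" -> "U"
  "nsztihy" -> "yhitzsn" -> "YHITZSN" -> "NSZTIHY" -> "N"
  "inq" -> "qni" -> "QNI" -> "INQ" -> "I"
  "ivli" -> "ilvi" -> "ILVI" -> "IVLI" -> "I"

"B"; "S"; "U"; "N"; "I"; "I"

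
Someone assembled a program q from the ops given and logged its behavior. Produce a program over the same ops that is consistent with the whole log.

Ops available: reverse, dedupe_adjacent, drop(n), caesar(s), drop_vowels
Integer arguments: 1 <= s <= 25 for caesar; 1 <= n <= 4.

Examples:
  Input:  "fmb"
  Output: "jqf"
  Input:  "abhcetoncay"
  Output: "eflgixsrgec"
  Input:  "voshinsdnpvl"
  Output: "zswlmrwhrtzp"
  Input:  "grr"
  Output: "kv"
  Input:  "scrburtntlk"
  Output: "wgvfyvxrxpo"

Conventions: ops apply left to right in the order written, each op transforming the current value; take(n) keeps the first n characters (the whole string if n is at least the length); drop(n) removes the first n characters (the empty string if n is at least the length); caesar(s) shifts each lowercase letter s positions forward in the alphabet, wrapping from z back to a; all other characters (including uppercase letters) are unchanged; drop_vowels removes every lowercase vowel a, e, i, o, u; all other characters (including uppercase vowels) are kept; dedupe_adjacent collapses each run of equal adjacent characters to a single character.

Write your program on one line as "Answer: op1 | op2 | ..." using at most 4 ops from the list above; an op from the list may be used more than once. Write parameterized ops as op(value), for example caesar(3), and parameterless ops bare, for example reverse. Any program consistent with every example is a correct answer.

reverse | caesar(4) | dedupe_adjacent | reverse

Check, running the answer program on each example:
  "fmb" -> "bmf" -> "fqj" -> "fqj" -> "jqf"
  "abhcetoncay" -> "yacnotechba" -> "cegrsxiglfe" -> "cegrsxiglfe" -> "eflgixsrgec"
  "voshinsdnpvl" -> "lvpndsnihsov" -> "pztrhwrmlwsz" -> "pztrhwrmlwsz" -> "zswlmrwhrtzp"
  "grr" -> "rrg" -> "vvk" -> "vk" -> "kv"
  "scrburtntlk" -> "kltntrubrcs" -> "opxrxvyfvgw" -> "opxrxvyfvgw" -> "wgvfyvxrxpo"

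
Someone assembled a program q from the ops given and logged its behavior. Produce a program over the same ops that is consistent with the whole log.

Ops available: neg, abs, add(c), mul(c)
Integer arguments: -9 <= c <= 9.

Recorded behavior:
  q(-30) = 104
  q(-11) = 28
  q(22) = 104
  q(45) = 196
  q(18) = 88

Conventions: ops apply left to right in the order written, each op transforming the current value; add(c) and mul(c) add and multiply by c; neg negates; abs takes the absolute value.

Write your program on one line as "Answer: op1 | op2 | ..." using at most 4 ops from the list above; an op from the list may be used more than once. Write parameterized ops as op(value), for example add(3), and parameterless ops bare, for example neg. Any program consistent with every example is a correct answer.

add(2) | add(2) | mul(4) | abs

Check, running the answer program on each example:
  -30 -> -28 -> -26 -> -104 -> 104
  -11 -> -9 -> -7 -> -28 -> 28
  22 -> 24 -> 26 -> 104 -> 104
  45 -> 47 -> 49 -> 196 -> 196
  18 -> 20 -> 22 -> 88 -> 88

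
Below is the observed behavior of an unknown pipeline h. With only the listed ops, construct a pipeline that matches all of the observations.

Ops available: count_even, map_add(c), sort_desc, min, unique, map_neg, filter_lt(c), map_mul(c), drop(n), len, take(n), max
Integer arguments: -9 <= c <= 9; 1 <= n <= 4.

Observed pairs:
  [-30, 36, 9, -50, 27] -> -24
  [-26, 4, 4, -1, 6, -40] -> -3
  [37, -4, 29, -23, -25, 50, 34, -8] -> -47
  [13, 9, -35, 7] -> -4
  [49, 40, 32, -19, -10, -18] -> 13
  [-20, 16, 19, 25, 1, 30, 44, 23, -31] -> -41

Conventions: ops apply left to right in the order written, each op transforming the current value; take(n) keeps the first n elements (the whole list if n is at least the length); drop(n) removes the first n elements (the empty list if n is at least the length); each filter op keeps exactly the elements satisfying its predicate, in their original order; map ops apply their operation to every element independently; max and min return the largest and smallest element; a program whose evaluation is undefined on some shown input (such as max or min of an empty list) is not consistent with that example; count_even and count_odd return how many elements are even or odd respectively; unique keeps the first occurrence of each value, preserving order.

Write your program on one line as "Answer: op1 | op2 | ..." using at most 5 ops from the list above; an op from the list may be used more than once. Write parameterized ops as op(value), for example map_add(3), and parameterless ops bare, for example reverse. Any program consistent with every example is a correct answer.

map_add(-3) | map_neg | drop(3) | min

Check, running the answer program on each example:
  [-30, 36, 9, -50, 27] -> [-33, 33, 6, -53, 24] -> [33, -33, -6, 53, -24] -> [53, -24] -> -24
  [-26, 4, 4, -1, 6, -40] -> [-29, 1, 1, -4, 3, -43] -> [29, -1, -1, 4, -3, 43] -> [4, -3, 43] -> -3
  [37, -4, 29, -23, -25, 50, 34, -8] -> [34, -7, 26, -26, -28, 47, 31, -11] -> [-34, 7, -26, 26, 28, -47, -31, 11] -> [26, 28, -47, -31, 11] -> -47
  [13, 9, -35, 7] -> [10, 6, -38, 4] -> [-10, -6, 38, -4] -> [-4] -> -4
  [49, 40, 32, -19, -10, -18] -> [46, 37, 29, -22, -13, -21] -> [-46, -37, -29, 22, 13, 21] -> [22, 13, 21] -> 13
  [-20, 16, 19, 25, 1, 30, 44, 23, -31] -> [-23, 13, 16, 22, -2, 27, 41, 20, -34] -> [23, -13, -16, -22, 2, -27, -41, -20, 34] -> [-22, 2, -27, -41, -20, 34] -> -41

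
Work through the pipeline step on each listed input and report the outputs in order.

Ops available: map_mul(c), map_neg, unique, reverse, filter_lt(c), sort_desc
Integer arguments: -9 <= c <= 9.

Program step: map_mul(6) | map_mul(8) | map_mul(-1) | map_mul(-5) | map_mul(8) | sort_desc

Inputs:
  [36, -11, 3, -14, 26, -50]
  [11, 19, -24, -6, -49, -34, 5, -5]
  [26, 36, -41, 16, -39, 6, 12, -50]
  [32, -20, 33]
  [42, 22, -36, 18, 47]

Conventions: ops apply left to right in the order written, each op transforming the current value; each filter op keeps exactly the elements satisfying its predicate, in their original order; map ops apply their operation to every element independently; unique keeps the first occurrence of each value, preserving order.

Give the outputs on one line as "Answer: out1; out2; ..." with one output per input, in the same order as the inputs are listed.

[69120, 49920, 5760, -21120, -26880, -96000]; [36480, 21120, 9600, -9600, -11520, -46080, -65280, -94080]; [69120, 49920, 30720, 23040, 11520, -74880, -78720, -96000]; [63360, 61440, -38400]; [90240, 80640, 42240, 34560, -69120]

Execution, op by op:
  [36, -11, 3, -14, 26, -50] -> [216, -66, 18, -84, 156, -300] -> [1728, -528, 144, -672, 1248, -2400] -> [-1728, 528, -144, 672, -1248, 2400] -> [8640, -2640, 720, -3360, 6240, -12000] -> [69120, -21120, 5760, -26880, 49920, -96000] -> [69120, 49920, 5760, -21120, -26880, -96000]
  [11, 19, -24, -6, -49, -34, 5, -5] -> [66, 114, -144, -36, -294, -204, 30, -30] -> [528, 912, -1152, -288, -2352, -1632, 240, -240] -> [-528, -912, 1152, 288, 2352, 1632, -240, 240] -> [2640, 4560, -5760, -1440, -11760, -8160, 1200, -1200] -> [21120, 36480, -46080, -11520, -94080, -65280, 9600, -9600] -> [36480, 21120, 9600, -9600, -11520, -46080, -65280, -94080]
  [26, 36, -41, 16, -39, 6, 12, -50] -> [156, 216, -246, 96, -234, 36, 72, -300] -> [1248, 1728, -1968, 768, -1872, 288, 576, -2400] -> [-1248, -1728, 1968, -768, 1872, -288, -576, 2400] -> [6240, 8640, -9840, 3840, -9360, 1440, 2880, -12000] -> [49920, 69120, -78720, 30720, -74880, 11520, 23040, -96000] -> [69120, 49920, 30720, 23040, 11520, -74880, -78720, -96000]
  [32, -20, 33] -> [192, -120, 198] -> [1536, -960, 1584] -> [-1536, 960, -1584] -> [7680, -4800, 7920] -> [61440, -38400, 63360] -> [63360, 61440, -38400]
  [42, 22, -36, 18, 47] -> [252, 132, -216, 108, 282] -> [2016, 1056, -1728, 864, 2256] -> [-2016, -1056, 1728, -864, -2256] -> [10080, 5280, -8640, 4320, 11280] -> [80640, 42240, -69120, 34560, 90240] -> [90240, 80640, 42240, 34560, -69120]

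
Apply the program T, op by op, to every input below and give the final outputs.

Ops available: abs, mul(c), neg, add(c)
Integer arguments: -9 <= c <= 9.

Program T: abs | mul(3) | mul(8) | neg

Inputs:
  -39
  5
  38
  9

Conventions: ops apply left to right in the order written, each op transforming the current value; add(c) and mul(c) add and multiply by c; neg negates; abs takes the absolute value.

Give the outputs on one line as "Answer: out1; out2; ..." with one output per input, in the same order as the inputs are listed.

Execution, op by op:
  -39 -> 39 -> 117 -> 936 -> -936
  5 -> 5 -> 15 -> 120 -> -120
  38 -> 38 -> 114 -> 912 -> -912
  9 -> 9 -> 27 -> 216 -> -216

-936; -120; -912; -216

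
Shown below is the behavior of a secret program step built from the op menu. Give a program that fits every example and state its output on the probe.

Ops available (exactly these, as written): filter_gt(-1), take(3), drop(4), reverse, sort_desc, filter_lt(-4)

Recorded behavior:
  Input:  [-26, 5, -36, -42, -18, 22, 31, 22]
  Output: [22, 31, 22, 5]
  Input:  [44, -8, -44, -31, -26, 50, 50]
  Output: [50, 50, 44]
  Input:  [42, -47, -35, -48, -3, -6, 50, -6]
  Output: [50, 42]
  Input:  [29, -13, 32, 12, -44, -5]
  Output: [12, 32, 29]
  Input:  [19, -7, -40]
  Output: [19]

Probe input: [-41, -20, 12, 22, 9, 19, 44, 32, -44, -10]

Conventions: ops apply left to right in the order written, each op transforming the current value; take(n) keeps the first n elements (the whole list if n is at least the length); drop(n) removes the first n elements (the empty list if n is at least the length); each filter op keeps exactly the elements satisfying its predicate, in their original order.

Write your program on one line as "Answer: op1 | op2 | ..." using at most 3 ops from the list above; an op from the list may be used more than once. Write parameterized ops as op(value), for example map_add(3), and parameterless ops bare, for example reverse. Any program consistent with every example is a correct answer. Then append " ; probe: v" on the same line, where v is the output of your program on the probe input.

filter_gt(-1) | reverse ; probe: [32, 44, 19, 9, 22, 12]

Check, running the answer program on each example:
  [-26, 5, -36, -42, -18, 22, 31, 22] -> [5, 22, 31, 22] -> [22, 31, 22, 5]
  [44, -8, -44, -31, -26, 50, 50] -> [44, 50, 50] -> [50, 50, 44]
  [42, -47, -35, -48, -3, -6, 50, -6] -> [42, 50] -> [50, 42]
  [29, -13, 32, 12, -44, -5] -> [29, 32, 12] -> [12, 32, 29]
  [19, -7, -40] -> [19] -> [19]
  probe: [-41, -20, 12, 22, 9, 19, 44, 32, -44, -10] -> [12, 22, 9, 19, 44, 32] -> [32, 44, 19, 9, 22, 12]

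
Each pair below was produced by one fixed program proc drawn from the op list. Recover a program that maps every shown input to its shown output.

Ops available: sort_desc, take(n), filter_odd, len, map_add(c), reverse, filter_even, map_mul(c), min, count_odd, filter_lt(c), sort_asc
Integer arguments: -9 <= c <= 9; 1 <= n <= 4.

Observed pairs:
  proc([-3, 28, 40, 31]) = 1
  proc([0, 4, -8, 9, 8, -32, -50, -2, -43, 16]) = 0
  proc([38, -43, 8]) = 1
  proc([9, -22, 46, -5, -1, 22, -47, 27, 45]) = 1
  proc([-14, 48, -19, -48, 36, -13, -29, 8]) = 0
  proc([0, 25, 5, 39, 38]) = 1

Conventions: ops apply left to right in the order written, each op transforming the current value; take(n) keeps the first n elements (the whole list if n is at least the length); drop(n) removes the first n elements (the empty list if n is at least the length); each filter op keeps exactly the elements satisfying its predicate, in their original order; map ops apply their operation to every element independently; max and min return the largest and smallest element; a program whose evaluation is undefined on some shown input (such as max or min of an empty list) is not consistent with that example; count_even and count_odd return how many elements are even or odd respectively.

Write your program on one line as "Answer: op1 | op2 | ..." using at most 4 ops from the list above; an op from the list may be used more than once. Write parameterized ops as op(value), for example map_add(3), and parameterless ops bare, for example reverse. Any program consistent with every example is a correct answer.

take(2) | map_mul(-9) | count_odd

Check, running the answer program on each example:
  [-3, 28, 40, 31] -> [-3, 28] -> [27, -252] -> 1
  [0, 4, -8, 9, 8, -32, -50, -2, -43, 16] -> [0, 4] -> [0, -36] -> 0
  [38, -43, 8] -> [38, -43] -> [-342, 387] -> 1
  [9, -22, 46, -5, -1, 22, -47, 27, 45] -> [9, -22] -> [-81, 198] -> 1
  [-14, 48, -19, -48, 36, -13, -29, 8] -> [-14, 48] -> [126, -432] -> 0
  [0, 25, 5, 39, 38] -> [0, 25] -> [0, -225] -> 1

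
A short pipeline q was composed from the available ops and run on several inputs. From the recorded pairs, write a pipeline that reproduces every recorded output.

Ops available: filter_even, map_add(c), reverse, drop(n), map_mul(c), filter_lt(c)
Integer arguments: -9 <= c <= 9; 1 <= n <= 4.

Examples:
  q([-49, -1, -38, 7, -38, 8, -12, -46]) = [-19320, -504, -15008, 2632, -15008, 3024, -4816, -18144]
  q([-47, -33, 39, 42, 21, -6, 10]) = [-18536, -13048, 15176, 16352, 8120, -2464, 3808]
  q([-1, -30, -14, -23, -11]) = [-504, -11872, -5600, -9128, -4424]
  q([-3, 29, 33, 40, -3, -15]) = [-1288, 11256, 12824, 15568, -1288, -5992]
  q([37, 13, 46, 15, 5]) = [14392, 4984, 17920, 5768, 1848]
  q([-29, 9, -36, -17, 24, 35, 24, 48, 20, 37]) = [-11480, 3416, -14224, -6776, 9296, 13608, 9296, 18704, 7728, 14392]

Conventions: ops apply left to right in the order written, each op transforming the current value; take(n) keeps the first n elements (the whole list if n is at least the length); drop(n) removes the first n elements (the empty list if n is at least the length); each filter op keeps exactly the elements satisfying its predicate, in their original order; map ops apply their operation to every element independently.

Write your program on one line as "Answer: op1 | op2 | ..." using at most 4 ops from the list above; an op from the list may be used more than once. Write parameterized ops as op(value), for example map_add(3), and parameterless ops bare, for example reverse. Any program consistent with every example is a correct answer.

map_mul(-7) | map_add(2) | map_mul(-8) | map_mul(7)

Check, running the answer program on each example:
  [-49, -1, -38, 7, -38, 8, -12, -46] -> [343, 7, 266, -49, 266, -56, 84, 322] -> [345, 9, 268, -47, 268, -54, 86, 324] -> [-2760, -72, -2144, 376, -2144, 432, -688, -2592] -> [-19320, -504, -15008, 2632, -15008, 3024, -4816, -18144]
  [-47, -33, 39, 42, 21, -6, 10] -> [329, 231, -273, -294, -147, 42, -70] -> [331, 233, -271, -292, -145, 44, -68] -> [-2648, -1864, 2168, 2336, 1160, -352, 544] -> [-18536, -13048, 15176, 16352, 8120, -2464, 3808]
  [-1, -30, -14, -23, -11] -> [7, 210, 98, 161, 77] -> [9, 212, 100, 163, 79] -> [-72, -1696, -800, -1304, -632] -> [-504, -11872, -5600, -9128, -4424]
  [-3, 29, 33, 40, -3, -15] -> [21, -203, -231, -280, 21, 105] -> [23, -201, -229, -278, 23, 107] -> [-184, 1608, 1832, 2224, -184, -856] -> [-1288, 11256, 12824, 15568, -1288, -5992]
  [37, 13, 46, 15, 5] -> [-259, -91, -322, -105, -35] -> [-257, -89, -320, -103, -33] -> [2056, 712, 2560, 824, 264] -> [14392, 4984, 17920, 5768, 1848]
  [-29, 9, -36, -17, 24, 35, 24, 48, 20, 37] -> [203, -63, 252, 119, -168, -245, -168, -336, -140, -259] -> [205, -61, 254, 121, -166, -243, -166, -334, -138, -257] -> [-1640, 488, -2032, -968, 1328, 1944, 1328, 2672, 1104, 2056] -> [-11480, 3416, -14224, -6776, 9296, 13608, 9296, 18704, 7728, 14392]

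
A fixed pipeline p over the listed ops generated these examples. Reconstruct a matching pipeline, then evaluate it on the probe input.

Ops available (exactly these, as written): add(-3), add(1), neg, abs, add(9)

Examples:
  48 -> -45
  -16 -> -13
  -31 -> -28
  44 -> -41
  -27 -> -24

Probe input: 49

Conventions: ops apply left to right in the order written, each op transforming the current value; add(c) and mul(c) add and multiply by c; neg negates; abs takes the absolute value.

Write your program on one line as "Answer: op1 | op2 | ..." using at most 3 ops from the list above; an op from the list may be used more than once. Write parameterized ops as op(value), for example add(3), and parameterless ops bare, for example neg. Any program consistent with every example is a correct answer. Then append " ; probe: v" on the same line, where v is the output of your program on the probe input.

abs | add(-3) | neg ; probe: -46

Check, running the answer program on each example:
  48 -> 48 -> 45 -> -45
  -16 -> 16 -> 13 -> -13
  -31 -> 31 -> 28 -> -28
  44 -> 44 -> 41 -> -41
  -27 -> 27 -> 24 -> -24
  probe: 49 -> 49 -> 46 -> -46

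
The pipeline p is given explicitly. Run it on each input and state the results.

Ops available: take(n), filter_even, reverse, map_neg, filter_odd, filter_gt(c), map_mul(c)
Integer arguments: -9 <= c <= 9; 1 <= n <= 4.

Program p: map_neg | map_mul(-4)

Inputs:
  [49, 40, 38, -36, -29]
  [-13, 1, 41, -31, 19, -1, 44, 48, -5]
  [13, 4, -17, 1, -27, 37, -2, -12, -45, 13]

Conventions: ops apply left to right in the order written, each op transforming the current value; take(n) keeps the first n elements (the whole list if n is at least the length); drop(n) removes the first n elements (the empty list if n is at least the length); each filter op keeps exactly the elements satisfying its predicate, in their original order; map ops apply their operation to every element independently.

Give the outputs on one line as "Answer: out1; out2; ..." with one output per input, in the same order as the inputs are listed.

[196, 160, 152, -144, -116]; [-52, 4, 164, -124, 76, -4, 176, 192, -20]; [52, 16, -68, 4, -108, 148, -8, -48, -180, 52]

Execution, op by op:
  [49, 40, 38, -36, -29] -> [-49, -40, -38, 36, 29] -> [196, 160, 152, -144, -116]
  [-13, 1, 41, -31, 19, -1, 44, 48, -5] -> [13, -1, -41, 31, -19, 1, -44, -48, 5] -> [-52, 4, 164, -124, 76, -4, 176, 192, -20]
  [13, 4, -17, 1, -27, 37, -2, -12, -45, 13] -> [-13, -4, 17, -1, 27, -37, 2, 12, 45, -13] -> [52, 16, -68, 4, -108, 148, -8, -48, -180, 52]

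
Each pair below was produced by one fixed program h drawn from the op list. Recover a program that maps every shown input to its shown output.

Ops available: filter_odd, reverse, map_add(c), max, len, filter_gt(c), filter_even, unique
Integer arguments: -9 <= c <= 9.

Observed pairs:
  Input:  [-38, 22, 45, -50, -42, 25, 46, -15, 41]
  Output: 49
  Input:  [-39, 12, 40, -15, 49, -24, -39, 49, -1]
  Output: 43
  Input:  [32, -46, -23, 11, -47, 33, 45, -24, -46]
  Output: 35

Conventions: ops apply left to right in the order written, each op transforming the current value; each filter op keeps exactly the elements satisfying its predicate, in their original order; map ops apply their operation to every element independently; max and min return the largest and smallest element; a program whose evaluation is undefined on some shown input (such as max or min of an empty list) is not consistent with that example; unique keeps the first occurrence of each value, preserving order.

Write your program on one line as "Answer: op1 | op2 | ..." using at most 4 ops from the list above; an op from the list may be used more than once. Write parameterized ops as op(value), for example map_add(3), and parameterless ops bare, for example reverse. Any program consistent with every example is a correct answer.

filter_even | map_add(3) | max

Check, running the answer program on each example:
  [-38, 22, 45, -50, -42, 25, 46, -15, 41] -> [-38, 22, -50, -42, 46] -> [-35, 25, -47, -39, 49] -> 49
  [-39, 12, 40, -15, 49, -24, -39, 49, -1] -> [12, 40, -24] -> [15, 43, -21] -> 43
  [32, -46, -23, 11, -47, 33, 45, -24, -46] -> [32, -46, -24, -46] -> [35, -43, -21, -43] -> 35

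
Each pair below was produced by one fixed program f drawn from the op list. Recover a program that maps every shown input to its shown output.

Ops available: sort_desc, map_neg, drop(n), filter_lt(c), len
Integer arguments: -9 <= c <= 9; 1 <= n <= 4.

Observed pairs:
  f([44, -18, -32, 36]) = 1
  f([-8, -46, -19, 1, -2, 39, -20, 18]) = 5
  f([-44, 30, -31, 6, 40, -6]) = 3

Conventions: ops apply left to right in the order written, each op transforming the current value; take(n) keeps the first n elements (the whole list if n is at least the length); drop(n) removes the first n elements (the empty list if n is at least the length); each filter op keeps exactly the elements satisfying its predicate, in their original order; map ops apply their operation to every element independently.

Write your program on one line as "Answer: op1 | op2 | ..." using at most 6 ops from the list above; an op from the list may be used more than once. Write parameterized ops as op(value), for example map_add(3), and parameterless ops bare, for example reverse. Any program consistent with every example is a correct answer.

sort_desc | map_neg | drop(1) | drop(2) | len

Check, running the answer program on each example:
  [44, -18, -32, 36] -> [44, 36, -18, -32] -> [-44, -36, 18, 32] -> [-36, 18, 32] -> [32] -> 1
  [-8, -46, -19, 1, -2, 39, -20, 18] -> [39, 18, 1, -2, -8, -19, -20, -46] -> [-39, -18, -1, 2, 8, 19, 20, 46] -> [-18, -1, 2, 8, 19, 20, 46] -> [2, 8, 19, 20, 46] -> 5
  [-44, 30, -31, 6, 40, -6] -> [40, 30, 6, -6, -31, -44] -> [-40, -30, -6, 6, 31, 44] -> [-30, -6, 6, 31, 44] -> [6, 31, 44] -> 3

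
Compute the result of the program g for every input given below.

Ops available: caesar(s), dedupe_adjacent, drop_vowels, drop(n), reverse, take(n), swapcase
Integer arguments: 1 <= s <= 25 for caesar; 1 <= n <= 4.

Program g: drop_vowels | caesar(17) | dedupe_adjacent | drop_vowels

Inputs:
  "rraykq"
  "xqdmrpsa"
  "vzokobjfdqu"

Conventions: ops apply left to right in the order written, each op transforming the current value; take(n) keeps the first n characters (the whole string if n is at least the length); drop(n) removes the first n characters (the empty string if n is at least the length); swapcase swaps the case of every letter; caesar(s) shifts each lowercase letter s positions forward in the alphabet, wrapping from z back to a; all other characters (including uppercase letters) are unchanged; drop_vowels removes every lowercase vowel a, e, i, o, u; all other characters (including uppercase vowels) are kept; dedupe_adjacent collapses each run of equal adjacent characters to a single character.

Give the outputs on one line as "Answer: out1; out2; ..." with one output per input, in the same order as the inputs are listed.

Execution, op by op:
  "rraykq" -> "rrykq" -> "iipbh" -> "ipbh" -> "pbh"
  "xqdmrpsa" -> "xqdmrps" -> "ohudigj" -> "ohudigj" -> "hdgj"
  "vzokobjfdqu" -> "vzkbjfdq" -> "mqbsawuh" -> "mqbsawuh" -> "mqbswh"

"pbh"; "hdgj"; "mqbswh"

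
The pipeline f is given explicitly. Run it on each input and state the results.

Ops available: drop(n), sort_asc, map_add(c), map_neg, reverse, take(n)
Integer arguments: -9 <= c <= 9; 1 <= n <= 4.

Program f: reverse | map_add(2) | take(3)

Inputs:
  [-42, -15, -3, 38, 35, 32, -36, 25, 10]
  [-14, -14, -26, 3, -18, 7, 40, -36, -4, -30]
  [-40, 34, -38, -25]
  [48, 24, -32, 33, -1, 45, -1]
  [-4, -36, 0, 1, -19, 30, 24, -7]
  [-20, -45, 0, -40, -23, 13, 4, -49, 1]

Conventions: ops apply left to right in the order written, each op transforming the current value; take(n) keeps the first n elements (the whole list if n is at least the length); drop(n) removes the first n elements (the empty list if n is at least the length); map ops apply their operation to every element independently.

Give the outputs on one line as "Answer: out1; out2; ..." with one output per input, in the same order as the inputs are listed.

Execution, op by op:
  [-42, -15, -3, 38, 35, 32, -36, 25, 10] -> [10, 25, -36, 32, 35, 38, -3, -15, -42] -> [12, 27, -34, 34, 37, 40, -1, -13, -40] -> [12, 27, -34]
  [-14, -14, -26, 3, -18, 7, 40, -36, -4, -30] -> [-30, -4, -36, 40, 7, -18, 3, -26, -14, -14] -> [-28, -2, -34, 42, 9, -16, 5, -24, -12, -12] -> [-28, -2, -34]
  [-40, 34, -38, -25] -> [-25, -38, 34, -40] -> [-23, -36, 36, -38] -> [-23, -36, 36]
  [48, 24, -32, 33, -1, 45, -1] -> [-1, 45, -1, 33, -32, 24, 48] -> [1, 47, 1, 35, -30, 26, 50] -> [1, 47, 1]
  [-4, -36, 0, 1, -19, 30, 24, -7] -> [-7, 24, 30, -19, 1, 0, -36, -4] -> [-5, 26, 32, -17, 3, 2, -34, -2] -> [-5, 26, 32]
  [-20, -45, 0, -40, -23, 13, 4, -49, 1] -> [1, -49, 4, 13, -23, -40, 0, -45, -20] -> [3, -47, 6, 15, -21, -38, 2, -43, -18] -> [3, -47, 6]

[12, 27, -34]; [-28, -2, -34]; [-23, -36, 36]; [1, 47, 1]; [-5, 26, 32]; [3, -47, 6]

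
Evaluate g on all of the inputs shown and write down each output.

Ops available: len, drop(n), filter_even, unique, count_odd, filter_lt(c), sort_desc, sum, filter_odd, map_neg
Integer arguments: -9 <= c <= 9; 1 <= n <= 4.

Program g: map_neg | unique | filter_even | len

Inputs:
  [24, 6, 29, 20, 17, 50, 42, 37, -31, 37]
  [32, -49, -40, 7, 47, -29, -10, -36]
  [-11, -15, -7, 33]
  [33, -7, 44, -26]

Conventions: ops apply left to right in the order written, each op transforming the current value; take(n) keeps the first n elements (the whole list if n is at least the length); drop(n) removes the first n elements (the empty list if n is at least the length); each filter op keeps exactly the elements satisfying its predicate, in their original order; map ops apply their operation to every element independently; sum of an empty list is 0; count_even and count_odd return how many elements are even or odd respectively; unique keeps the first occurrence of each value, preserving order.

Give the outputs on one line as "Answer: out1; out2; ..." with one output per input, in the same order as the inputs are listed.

5; 4; 0; 2

Execution, op by op:
  [24, 6, 29, 20, 17, 50, 42, 37, -31, 37] -> [-24, -6, -29, -20, -17, -50, -42, -37, 31, -37] -> [-24, -6, -29, -20, -17, -50, -42, -37, 31] -> [-24, -6, -20, -50, -42] -> 5
  [32, -49, -40, 7, 47, -29, -10, -36] -> [-32, 49, 40, -7, -47, 29, 10, 36] -> [-32, 49, 40, -7, -47, 29, 10, 36] -> [-32, 40, 10, 36] -> 4
  [-11, -15, -7, 33] -> [11, 15, 7, -33] -> [11, 15, 7, -33] -> [] -> 0
  [33, -7, 44, -26] -> [-33, 7, -44, 26] -> [-33, 7, -44, 26] -> [-44, 26] -> 2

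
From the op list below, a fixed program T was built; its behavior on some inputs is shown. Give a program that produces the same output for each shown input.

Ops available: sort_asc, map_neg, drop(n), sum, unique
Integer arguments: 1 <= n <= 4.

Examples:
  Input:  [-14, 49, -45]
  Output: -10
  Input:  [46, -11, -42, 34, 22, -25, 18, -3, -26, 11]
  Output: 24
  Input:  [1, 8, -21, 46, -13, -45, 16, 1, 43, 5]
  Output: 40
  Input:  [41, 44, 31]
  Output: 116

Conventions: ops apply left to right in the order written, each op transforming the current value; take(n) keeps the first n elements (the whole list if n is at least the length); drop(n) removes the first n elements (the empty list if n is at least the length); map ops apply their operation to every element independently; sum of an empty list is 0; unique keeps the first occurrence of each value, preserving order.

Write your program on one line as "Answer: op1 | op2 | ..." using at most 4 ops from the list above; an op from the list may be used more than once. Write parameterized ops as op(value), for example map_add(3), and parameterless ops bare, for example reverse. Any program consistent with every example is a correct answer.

unique | sort_asc | sum

Check, running the answer program on each example:
  [-14, 49, -45] -> [-14, 49, -45] -> [-45, -14, 49] -> -10
  [46, -11, -42, 34, 22, -25, 18, -3, -26, 11] -> [46, -11, -42, 34, 22, -25, 18, -3, -26, 11] -> [-42, -26, -25, -11, -3, 11, 18, 22, 34, 46] -> 24
  [1, 8, -21, 46, -13, -45, 16, 1, 43, 5] -> [1, 8, -21, 46, -13, -45, 16, 43, 5] -> [-45, -21, -13, 1, 5, 8, 16, 43, 46] -> 40
  [41, 44, 31] -> [41, 44, 31] -> [31, 41, 44] -> 116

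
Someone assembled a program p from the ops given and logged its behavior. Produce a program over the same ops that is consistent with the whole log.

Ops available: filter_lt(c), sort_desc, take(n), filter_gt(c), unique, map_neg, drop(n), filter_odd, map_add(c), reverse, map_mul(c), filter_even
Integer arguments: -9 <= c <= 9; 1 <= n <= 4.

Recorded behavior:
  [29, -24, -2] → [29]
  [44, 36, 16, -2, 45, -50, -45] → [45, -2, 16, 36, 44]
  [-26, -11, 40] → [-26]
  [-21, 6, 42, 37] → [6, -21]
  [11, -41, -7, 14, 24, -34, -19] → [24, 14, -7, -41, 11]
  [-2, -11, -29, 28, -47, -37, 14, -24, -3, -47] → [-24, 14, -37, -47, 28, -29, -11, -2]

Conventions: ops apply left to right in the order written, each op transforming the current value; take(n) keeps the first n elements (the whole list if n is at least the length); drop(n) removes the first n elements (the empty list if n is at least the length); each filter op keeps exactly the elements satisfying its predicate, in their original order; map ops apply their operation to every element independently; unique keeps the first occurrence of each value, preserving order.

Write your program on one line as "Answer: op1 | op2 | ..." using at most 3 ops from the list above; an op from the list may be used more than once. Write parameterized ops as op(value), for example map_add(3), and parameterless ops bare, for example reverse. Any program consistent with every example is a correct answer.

reverse | drop(2)

Check, running the answer program on each example:
  [29, -24, -2] -> [-2, -24, 29] -> [29]
  [44, 36, 16, -2, 45, -50, -45] -> [-45, -50, 45, -2, 16, 36, 44] -> [45, -2, 16, 36, 44]
  [-26, -11, 40] -> [40, -11, -26] -> [-26]
  [-21, 6, 42, 37] -> [37, 42, 6, -21] -> [6, -21]
  [11, -41, -7, 14, 24, -34, -19] -> [-19, -34, 24, 14, -7, -41, 11] -> [24, 14, -7, -41, 11]
  [-2, -11, -29, 28, -47, -37, 14, -24, -3, -47] -> [-47, -3, -24, 14, -37, -47, 28, -29, -11, -2] -> [-24, 14, -37, -47, 28, -29, -11, -2]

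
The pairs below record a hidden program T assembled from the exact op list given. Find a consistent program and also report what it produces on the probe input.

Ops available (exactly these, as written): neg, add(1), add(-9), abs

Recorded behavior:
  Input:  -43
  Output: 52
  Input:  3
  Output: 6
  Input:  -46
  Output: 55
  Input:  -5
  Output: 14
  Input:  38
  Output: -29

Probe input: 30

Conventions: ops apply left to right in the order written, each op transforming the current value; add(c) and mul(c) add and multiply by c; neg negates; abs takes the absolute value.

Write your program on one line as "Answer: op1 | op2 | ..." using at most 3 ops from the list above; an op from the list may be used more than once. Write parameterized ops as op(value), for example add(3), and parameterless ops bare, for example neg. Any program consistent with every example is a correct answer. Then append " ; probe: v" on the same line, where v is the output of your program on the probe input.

add(-9) | neg ; probe: -21

Check, running the answer program on each example:
  -43 -> -52 -> 52
  3 -> -6 -> 6
  -46 -> -55 -> 55
  -5 -> -14 -> 14
  38 -> 29 -> -29
  probe: 30 -> 21 -> -21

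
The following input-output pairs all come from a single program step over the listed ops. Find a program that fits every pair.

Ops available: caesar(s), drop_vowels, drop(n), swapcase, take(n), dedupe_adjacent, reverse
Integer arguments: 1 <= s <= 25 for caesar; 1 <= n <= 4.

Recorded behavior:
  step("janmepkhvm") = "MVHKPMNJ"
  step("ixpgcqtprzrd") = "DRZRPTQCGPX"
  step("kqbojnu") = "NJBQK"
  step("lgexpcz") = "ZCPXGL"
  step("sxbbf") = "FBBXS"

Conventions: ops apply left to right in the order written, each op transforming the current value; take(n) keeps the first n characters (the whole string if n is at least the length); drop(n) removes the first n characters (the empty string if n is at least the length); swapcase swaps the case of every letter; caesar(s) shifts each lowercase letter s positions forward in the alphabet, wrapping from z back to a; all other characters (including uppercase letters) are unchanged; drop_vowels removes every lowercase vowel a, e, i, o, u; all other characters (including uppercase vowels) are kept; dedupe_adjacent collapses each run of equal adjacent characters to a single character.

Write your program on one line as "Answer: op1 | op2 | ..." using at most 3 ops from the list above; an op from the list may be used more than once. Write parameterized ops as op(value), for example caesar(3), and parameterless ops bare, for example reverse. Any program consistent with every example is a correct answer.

drop_vowels | swapcase | reverse

Check, running the answer program on each example:
  "janmepkhvm" -> "jnmpkhvm" -> "JNMPKHVM" -> "MVHKPMNJ"
  "ixpgcqtprzrd" -> "xpgcqtprzrd" -> "XPGCQTPRZRD" -> "DRZRPTQCGPX"
  "kqbojnu" -> "kqbjn" -> "KQBJN" -> "NJBQK"
  "lgexpcz" -> "lgxpcz" -> "LGXPCZ" -> "ZCPXGL"
  "sxbbf" -> "sxbbf" -> "SXBBF" -> "FBBXS"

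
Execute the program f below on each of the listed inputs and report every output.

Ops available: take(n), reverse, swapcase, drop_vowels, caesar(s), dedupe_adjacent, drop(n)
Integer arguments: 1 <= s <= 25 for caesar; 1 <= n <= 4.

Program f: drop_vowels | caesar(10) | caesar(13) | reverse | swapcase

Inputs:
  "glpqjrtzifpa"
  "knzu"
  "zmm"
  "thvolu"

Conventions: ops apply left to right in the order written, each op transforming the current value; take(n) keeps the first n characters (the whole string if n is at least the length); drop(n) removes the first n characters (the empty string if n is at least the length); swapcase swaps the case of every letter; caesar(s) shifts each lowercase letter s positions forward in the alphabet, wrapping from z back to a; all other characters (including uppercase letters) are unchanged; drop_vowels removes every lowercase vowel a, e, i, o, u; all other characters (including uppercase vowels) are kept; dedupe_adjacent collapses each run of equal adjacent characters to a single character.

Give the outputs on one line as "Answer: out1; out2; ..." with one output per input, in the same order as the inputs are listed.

Execution, op by op:
  "glpqjrtzifpa" -> "glpqjrtzfp" -> "qvzatbdjpz" -> "dimngoqwcm" -> "mcwqognmid" -> "MCWQOGNMID"
  "knzu" -> "knz" -> "uxj" -> "hkw" -> "wkh" -> "WKH"
  "zmm" -> "zmm" -> "jww" -> "wjj" -> "jjw" -> "JJW"
  "thvolu" -> "thvl" -> "drfv" -> "qesi" -> "iseq" -> "ISEQ"

"MCWQOGNMID"; "WKH"; "JJW"; "ISEQ"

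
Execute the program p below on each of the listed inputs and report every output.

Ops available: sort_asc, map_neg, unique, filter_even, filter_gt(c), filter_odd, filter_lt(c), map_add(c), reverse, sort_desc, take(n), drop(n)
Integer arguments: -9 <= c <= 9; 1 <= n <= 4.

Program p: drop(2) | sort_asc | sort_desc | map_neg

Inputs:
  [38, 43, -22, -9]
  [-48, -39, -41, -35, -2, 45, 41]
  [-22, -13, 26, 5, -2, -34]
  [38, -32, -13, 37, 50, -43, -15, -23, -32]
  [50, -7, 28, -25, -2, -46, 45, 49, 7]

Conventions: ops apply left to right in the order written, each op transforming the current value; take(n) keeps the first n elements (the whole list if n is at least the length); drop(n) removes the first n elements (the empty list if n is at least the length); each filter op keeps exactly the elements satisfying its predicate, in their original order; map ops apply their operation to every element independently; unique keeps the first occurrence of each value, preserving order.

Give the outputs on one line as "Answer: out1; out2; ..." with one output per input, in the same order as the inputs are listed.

Execution, op by op:
  [38, 43, -22, -9] -> [-22, -9] -> [-22, -9] -> [-9, -22] -> [9, 22]
  [-48, -39, -41, -35, -2, 45, 41] -> [-41, -35, -2, 45, 41] -> [-41, -35, -2, 41, 45] -> [45, 41, -2, -35, -41] -> [-45, -41, 2, 35, 41]
  [-22, -13, 26, 5, -2, -34] -> [26, 5, -2, -34] -> [-34, -2, 5, 26] -> [26, 5, -2, -34] -> [-26, -5, 2, 34]
  [38, -32, -13, 37, 50, -43, -15, -23, -32] -> [-13, 37, 50, -43, -15, -23, -32] -> [-43, -32, -23, -15, -13, 37, 50] -> [50, 37, -13, -15, -23, -32, -43] -> [-50, -37, 13, 15, 23, 32, 43]
  [50, -7, 28, -25, -2, -46, 45, 49, 7] -> [28, -25, -2, -46, 45, 49, 7] -> [-46, -25, -2, 7, 28, 45, 49] -> [49, 45, 28, 7, -2, -25, -46] -> [-49, -45, -28, -7, 2, 25, 46]

[9, 22]; [-45, -41, 2, 35, 41]; [-26, -5, 2, 34]; [-50, -37, 13, 15, 23, 32, 43]; [-49, -45, -28, -7, 2, 25, 46]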